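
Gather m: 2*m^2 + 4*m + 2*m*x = 2*m^2 + m*(2*x + 4)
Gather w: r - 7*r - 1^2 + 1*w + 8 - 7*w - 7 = -6*r - 6*w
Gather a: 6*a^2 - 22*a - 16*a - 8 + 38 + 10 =6*a^2 - 38*a + 40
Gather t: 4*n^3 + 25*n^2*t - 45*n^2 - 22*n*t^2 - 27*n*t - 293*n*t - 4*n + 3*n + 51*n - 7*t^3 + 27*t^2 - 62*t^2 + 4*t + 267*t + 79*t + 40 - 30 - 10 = 4*n^3 - 45*n^2 + 50*n - 7*t^3 + t^2*(-22*n - 35) + t*(25*n^2 - 320*n + 350)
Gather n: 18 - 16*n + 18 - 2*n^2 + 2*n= -2*n^2 - 14*n + 36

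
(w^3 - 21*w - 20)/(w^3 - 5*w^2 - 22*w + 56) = (w^2 - 4*w - 5)/(w^2 - 9*w + 14)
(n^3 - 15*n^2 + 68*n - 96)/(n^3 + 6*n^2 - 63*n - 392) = (n^2 - 7*n + 12)/(n^2 + 14*n + 49)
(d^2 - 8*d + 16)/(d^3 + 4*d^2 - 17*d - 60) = (d - 4)/(d^2 + 8*d + 15)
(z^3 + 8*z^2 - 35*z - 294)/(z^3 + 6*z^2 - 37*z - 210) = (z + 7)/(z + 5)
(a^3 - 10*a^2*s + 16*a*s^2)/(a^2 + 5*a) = (a^2 - 10*a*s + 16*s^2)/(a + 5)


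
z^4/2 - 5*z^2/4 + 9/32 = (z/2 + 1/4)*(z - 3/2)*(z - 1/2)*(z + 3/2)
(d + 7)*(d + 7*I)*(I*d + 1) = I*d^3 - 6*d^2 + 7*I*d^2 - 42*d + 7*I*d + 49*I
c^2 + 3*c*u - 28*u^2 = (c - 4*u)*(c + 7*u)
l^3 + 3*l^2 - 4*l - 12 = (l - 2)*(l + 2)*(l + 3)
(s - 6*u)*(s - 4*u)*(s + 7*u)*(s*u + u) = s^4*u - 3*s^3*u^2 + s^3*u - 46*s^2*u^3 - 3*s^2*u^2 + 168*s*u^4 - 46*s*u^3 + 168*u^4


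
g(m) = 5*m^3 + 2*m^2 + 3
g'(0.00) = 0.00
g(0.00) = 3.00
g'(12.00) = 2208.00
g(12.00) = 8931.00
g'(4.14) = 273.65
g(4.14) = 392.07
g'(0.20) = 1.40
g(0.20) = 3.12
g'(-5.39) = 414.22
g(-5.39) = -721.85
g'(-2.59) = 90.26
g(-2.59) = -70.45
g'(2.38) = 94.49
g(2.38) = 81.74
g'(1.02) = 19.69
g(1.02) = 10.39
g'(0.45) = 4.84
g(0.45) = 3.86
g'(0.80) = 12.80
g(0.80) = 6.84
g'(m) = 15*m^2 + 4*m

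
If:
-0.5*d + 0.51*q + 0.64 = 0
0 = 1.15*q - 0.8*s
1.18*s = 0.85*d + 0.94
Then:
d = 3.77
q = 2.45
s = 3.52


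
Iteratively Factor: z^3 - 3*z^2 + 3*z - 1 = (z - 1)*(z^2 - 2*z + 1) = (z - 1)^2*(z - 1)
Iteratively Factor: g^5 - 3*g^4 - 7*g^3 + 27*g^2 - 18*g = (g + 3)*(g^4 - 6*g^3 + 11*g^2 - 6*g) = g*(g + 3)*(g^3 - 6*g^2 + 11*g - 6) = g*(g - 3)*(g + 3)*(g^2 - 3*g + 2) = g*(g - 3)*(g - 1)*(g + 3)*(g - 2)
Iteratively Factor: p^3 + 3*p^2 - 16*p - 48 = (p + 4)*(p^2 - p - 12) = (p - 4)*(p + 4)*(p + 3)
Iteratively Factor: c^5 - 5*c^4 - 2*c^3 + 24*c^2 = (c - 4)*(c^4 - c^3 - 6*c^2) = (c - 4)*(c + 2)*(c^3 - 3*c^2) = c*(c - 4)*(c + 2)*(c^2 - 3*c) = c^2*(c - 4)*(c + 2)*(c - 3)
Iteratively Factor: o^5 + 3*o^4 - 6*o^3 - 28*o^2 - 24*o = (o)*(o^4 + 3*o^3 - 6*o^2 - 28*o - 24) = o*(o + 2)*(o^3 + o^2 - 8*o - 12) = o*(o + 2)^2*(o^2 - o - 6) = o*(o - 3)*(o + 2)^2*(o + 2)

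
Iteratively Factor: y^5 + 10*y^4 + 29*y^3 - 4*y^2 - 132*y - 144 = (y + 3)*(y^4 + 7*y^3 + 8*y^2 - 28*y - 48) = (y + 3)^2*(y^3 + 4*y^2 - 4*y - 16) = (y + 2)*(y + 3)^2*(y^2 + 2*y - 8) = (y + 2)*(y + 3)^2*(y + 4)*(y - 2)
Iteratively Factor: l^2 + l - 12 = (l - 3)*(l + 4)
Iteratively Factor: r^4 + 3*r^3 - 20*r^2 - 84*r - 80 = (r + 2)*(r^3 + r^2 - 22*r - 40) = (r - 5)*(r + 2)*(r^2 + 6*r + 8) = (r - 5)*(r + 2)*(r + 4)*(r + 2)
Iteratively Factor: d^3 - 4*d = (d - 2)*(d^2 + 2*d) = d*(d - 2)*(d + 2)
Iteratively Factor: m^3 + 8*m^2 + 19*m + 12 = (m + 3)*(m^2 + 5*m + 4) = (m + 3)*(m + 4)*(m + 1)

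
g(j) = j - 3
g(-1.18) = -4.18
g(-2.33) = -5.33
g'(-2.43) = 1.00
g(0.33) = -2.67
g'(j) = 1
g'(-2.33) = 1.00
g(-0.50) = -3.50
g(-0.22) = -3.22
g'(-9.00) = 1.00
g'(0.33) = 1.00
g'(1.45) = 1.00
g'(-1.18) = 1.00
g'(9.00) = 1.00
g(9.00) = 6.00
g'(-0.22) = 1.00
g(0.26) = -2.74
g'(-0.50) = 1.00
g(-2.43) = -5.43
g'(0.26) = 1.00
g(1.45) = -1.55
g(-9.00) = -12.00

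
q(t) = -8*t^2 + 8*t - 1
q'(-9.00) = 152.00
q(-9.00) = -721.00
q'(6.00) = -88.00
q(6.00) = -241.00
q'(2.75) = -36.00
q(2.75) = -39.50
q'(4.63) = -66.08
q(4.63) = -135.46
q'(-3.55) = 64.80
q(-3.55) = -130.22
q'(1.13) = -10.08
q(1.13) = -2.18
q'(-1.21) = 27.36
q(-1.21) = -22.39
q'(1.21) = -11.36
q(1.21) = -3.03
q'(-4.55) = 80.80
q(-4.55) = -203.02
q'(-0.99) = 23.84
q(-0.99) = -16.76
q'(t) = 8 - 16*t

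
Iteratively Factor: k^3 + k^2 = (k + 1)*(k^2) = k*(k + 1)*(k)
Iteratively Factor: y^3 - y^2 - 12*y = (y - 4)*(y^2 + 3*y) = (y - 4)*(y + 3)*(y)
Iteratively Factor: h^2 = (h)*(h)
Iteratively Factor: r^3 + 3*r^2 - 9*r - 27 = (r - 3)*(r^2 + 6*r + 9) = (r - 3)*(r + 3)*(r + 3)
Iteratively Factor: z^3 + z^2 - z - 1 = (z - 1)*(z^2 + 2*z + 1) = (z - 1)*(z + 1)*(z + 1)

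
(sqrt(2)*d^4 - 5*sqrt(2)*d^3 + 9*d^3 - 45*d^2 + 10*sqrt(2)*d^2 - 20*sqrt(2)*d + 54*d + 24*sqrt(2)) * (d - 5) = sqrt(2)*d^5 - 10*sqrt(2)*d^4 + 9*d^4 - 90*d^3 + 35*sqrt(2)*d^3 - 70*sqrt(2)*d^2 + 279*d^2 - 270*d + 124*sqrt(2)*d - 120*sqrt(2)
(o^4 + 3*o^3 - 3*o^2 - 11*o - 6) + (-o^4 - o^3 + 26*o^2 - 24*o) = 2*o^3 + 23*o^2 - 35*o - 6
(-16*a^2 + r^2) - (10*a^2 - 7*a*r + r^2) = -26*a^2 + 7*a*r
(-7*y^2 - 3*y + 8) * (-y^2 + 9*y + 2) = 7*y^4 - 60*y^3 - 49*y^2 + 66*y + 16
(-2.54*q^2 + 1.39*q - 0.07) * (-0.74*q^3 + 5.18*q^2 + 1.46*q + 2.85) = 1.8796*q^5 - 14.1858*q^4 + 3.5436*q^3 - 5.5722*q^2 + 3.8593*q - 0.1995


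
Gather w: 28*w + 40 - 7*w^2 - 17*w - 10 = -7*w^2 + 11*w + 30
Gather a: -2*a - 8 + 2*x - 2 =-2*a + 2*x - 10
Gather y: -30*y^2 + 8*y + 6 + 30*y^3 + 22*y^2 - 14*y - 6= 30*y^3 - 8*y^2 - 6*y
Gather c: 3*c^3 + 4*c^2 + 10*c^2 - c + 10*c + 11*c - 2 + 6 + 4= 3*c^3 + 14*c^2 + 20*c + 8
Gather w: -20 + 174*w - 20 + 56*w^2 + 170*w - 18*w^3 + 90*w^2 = -18*w^3 + 146*w^2 + 344*w - 40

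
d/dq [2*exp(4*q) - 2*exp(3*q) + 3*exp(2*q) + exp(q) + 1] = (8*exp(3*q) - 6*exp(2*q) + 6*exp(q) + 1)*exp(q)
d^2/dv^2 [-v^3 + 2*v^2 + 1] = 4 - 6*v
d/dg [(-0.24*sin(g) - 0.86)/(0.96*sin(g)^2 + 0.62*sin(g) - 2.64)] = (0.2304*sin(g)^2 + 1.6512*sin(g) + 1.1668)*cos(g)/(0.9216*sin(g)^4 + 1.1904*sin(g)^3 - 4.6844*sin(g)^2 - 3.2736*sin(g) + 6.9696)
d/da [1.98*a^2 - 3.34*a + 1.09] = 3.96*a - 3.34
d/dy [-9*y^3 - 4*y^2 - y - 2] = -27*y^2 - 8*y - 1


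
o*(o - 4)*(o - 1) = o^3 - 5*o^2 + 4*o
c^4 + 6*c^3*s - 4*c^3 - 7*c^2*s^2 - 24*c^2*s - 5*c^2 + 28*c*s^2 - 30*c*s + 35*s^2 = (c - 5)*(c + 1)*(c - s)*(c + 7*s)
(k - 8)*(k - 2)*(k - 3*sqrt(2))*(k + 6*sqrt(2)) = k^4 - 10*k^3 + 3*sqrt(2)*k^3 - 30*sqrt(2)*k^2 - 20*k^2 + 48*sqrt(2)*k + 360*k - 576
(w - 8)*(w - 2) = w^2 - 10*w + 16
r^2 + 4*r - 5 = (r - 1)*(r + 5)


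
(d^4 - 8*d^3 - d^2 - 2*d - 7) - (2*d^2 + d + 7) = d^4 - 8*d^3 - 3*d^2 - 3*d - 14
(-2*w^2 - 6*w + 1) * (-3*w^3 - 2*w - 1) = 6*w^5 + 18*w^4 + w^3 + 14*w^2 + 4*w - 1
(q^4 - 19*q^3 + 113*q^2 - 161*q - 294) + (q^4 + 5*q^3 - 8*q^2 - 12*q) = 2*q^4 - 14*q^3 + 105*q^2 - 173*q - 294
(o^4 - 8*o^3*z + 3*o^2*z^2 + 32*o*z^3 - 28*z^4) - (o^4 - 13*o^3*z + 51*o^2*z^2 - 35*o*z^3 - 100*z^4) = 5*o^3*z - 48*o^2*z^2 + 67*o*z^3 + 72*z^4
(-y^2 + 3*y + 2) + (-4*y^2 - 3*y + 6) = 8 - 5*y^2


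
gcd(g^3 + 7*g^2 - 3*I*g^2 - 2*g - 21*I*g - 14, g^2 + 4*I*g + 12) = g - 2*I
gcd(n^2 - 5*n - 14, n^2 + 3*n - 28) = 1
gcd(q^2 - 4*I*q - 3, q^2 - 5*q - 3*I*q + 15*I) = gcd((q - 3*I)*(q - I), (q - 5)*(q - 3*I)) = q - 3*I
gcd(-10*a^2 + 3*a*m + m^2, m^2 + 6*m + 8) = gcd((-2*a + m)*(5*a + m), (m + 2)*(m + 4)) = 1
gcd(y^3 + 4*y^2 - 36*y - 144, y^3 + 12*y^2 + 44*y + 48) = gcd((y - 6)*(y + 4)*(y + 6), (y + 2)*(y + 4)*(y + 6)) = y^2 + 10*y + 24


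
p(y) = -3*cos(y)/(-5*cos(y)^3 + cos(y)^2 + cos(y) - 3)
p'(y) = -3*(-15*sin(y)*cos(y)^2 + 2*sin(y)*cos(y) + sin(y))*cos(y)/(-5*cos(y)^3 + cos(y)^2 + cos(y) - 3)^2 + 3*sin(y)/(-5*cos(y)^3 + cos(y)^2 + cos(y) - 3) = 3*(15*cos(y) - cos(2*y) + 5*cos(3*y) - 7)*sin(y)/(2*(5*cos(y)^3 - cos(y)^2 - cos(y) + 3)^2)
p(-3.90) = -1.69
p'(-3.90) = -9.17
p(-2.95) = 1.72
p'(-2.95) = 2.61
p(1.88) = -0.30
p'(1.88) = -1.02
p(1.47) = 0.10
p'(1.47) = -1.07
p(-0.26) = 0.52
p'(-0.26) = -0.12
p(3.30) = 1.64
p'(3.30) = 1.98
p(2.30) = -1.15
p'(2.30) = -4.71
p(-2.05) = -0.50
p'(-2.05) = 1.47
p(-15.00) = -2.30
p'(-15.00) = 15.83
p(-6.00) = 0.52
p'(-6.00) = 0.13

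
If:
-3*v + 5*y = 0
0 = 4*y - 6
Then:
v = 5/2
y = 3/2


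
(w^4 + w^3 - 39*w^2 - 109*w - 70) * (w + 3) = w^5 + 4*w^4 - 36*w^3 - 226*w^2 - 397*w - 210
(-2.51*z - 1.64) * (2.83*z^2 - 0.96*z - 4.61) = -7.1033*z^3 - 2.2316*z^2 + 13.1455*z + 7.5604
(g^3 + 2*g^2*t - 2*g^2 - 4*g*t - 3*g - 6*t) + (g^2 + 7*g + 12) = g^3 + 2*g^2*t - g^2 - 4*g*t + 4*g - 6*t + 12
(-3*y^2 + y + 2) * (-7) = 21*y^2 - 7*y - 14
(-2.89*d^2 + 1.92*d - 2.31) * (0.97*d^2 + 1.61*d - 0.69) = -2.8033*d^4 - 2.7905*d^3 + 2.8446*d^2 - 5.0439*d + 1.5939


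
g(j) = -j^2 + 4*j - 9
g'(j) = 4 - 2*j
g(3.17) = -6.37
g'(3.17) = -2.34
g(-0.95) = -13.70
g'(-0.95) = 5.90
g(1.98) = -5.00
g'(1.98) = 0.04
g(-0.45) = -11.00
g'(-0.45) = 4.90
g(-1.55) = -17.60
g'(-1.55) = 7.10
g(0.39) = -7.59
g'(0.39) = 3.22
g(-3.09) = -30.91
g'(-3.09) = 10.18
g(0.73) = -6.61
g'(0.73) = 2.54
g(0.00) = -9.00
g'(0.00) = 4.00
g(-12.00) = -201.00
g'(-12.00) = 28.00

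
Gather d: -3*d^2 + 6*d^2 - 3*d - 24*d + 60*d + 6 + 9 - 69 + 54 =3*d^2 + 33*d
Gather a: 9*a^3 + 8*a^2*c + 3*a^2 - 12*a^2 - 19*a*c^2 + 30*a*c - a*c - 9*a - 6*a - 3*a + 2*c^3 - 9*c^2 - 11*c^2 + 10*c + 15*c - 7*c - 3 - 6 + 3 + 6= 9*a^3 + a^2*(8*c - 9) + a*(-19*c^2 + 29*c - 18) + 2*c^3 - 20*c^2 + 18*c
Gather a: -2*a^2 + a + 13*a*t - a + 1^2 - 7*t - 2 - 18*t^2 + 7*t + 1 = -2*a^2 + 13*a*t - 18*t^2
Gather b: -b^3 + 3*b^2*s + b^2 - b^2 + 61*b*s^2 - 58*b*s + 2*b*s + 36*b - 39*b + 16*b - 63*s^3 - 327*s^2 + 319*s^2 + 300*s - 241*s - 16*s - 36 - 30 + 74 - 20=-b^3 + 3*b^2*s + b*(61*s^2 - 56*s + 13) - 63*s^3 - 8*s^2 + 43*s - 12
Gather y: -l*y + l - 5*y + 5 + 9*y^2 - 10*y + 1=l + 9*y^2 + y*(-l - 15) + 6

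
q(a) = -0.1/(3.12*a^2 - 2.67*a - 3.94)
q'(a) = -0.1*(2.67 - 6.24*a)/(3.12*a^2 - 2.67*a - 3.94)^2 = (0.624*a - 0.267)/(-3.12*a^2 + 2.67*a + 3.94)^2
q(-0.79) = -0.86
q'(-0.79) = -56.00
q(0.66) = 0.02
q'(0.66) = 0.01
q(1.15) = 0.03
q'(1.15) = 0.05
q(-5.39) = -0.00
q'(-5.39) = -0.00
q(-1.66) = -0.01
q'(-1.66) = -0.02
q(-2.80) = -0.00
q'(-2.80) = -0.00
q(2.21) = -0.02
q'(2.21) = 0.04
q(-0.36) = 0.04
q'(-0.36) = -0.07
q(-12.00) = -0.00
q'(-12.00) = -0.00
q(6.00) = -0.00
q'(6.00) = 0.00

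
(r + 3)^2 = r^2 + 6*r + 9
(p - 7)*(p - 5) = p^2 - 12*p + 35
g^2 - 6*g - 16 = (g - 8)*(g + 2)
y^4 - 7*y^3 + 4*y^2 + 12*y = y*(y - 6)*(y - 2)*(y + 1)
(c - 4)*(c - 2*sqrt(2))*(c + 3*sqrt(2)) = c^3 - 4*c^2 + sqrt(2)*c^2 - 12*c - 4*sqrt(2)*c + 48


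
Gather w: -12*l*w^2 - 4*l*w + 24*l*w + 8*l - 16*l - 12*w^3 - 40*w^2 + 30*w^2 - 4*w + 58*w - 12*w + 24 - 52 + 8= -8*l - 12*w^3 + w^2*(-12*l - 10) + w*(20*l + 42) - 20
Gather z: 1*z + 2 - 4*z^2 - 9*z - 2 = -4*z^2 - 8*z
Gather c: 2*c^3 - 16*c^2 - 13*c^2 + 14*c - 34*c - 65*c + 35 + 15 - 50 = 2*c^3 - 29*c^2 - 85*c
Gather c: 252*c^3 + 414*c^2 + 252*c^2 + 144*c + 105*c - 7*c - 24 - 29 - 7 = 252*c^3 + 666*c^2 + 242*c - 60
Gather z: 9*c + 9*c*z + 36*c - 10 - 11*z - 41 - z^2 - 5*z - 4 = 45*c - z^2 + z*(9*c - 16) - 55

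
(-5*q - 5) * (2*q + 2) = -10*q^2 - 20*q - 10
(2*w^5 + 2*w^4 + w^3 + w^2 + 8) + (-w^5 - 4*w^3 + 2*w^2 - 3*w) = w^5 + 2*w^4 - 3*w^3 + 3*w^2 - 3*w + 8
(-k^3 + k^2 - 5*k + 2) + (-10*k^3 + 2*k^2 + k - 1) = -11*k^3 + 3*k^2 - 4*k + 1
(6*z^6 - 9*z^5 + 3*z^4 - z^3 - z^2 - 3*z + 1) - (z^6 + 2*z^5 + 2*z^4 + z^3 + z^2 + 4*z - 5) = 5*z^6 - 11*z^5 + z^4 - 2*z^3 - 2*z^2 - 7*z + 6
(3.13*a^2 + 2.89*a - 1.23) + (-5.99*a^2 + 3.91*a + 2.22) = -2.86*a^2 + 6.8*a + 0.99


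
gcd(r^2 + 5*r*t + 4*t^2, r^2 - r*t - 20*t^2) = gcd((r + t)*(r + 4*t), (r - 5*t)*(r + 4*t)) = r + 4*t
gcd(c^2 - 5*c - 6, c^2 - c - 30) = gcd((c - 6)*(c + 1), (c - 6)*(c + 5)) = c - 6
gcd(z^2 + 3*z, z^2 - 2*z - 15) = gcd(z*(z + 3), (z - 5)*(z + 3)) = z + 3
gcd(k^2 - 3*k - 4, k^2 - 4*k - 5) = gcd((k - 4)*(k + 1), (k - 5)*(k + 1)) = k + 1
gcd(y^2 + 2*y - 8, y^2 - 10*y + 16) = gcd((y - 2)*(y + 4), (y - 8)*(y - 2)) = y - 2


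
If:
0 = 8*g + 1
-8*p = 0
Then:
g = -1/8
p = 0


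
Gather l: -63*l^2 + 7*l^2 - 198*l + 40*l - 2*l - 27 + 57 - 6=-56*l^2 - 160*l + 24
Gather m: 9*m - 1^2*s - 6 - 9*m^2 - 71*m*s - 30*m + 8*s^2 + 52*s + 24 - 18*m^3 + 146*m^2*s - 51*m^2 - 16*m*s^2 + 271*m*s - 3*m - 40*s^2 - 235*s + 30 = -18*m^3 + m^2*(146*s - 60) + m*(-16*s^2 + 200*s - 24) - 32*s^2 - 184*s + 48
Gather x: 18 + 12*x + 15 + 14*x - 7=26*x + 26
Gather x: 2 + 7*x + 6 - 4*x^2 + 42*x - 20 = -4*x^2 + 49*x - 12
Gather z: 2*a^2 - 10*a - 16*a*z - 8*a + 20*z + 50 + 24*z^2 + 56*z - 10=2*a^2 - 18*a + 24*z^2 + z*(76 - 16*a) + 40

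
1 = 1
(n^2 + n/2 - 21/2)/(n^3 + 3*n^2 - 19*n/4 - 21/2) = 2*(n - 3)/(2*n^2 - n - 6)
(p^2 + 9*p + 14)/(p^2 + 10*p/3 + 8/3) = 3*(p + 7)/(3*p + 4)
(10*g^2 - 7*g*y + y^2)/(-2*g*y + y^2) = (-5*g + y)/y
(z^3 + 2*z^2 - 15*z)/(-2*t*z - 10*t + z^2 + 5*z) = z*(z - 3)/(-2*t + z)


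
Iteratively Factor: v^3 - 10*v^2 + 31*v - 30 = (v - 3)*(v^2 - 7*v + 10) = (v - 3)*(v - 2)*(v - 5)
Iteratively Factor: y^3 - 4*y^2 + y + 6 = (y + 1)*(y^2 - 5*y + 6) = (y - 3)*(y + 1)*(y - 2)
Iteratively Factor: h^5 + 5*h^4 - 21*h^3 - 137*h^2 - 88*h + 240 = (h + 3)*(h^4 + 2*h^3 - 27*h^2 - 56*h + 80) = (h + 3)*(h + 4)*(h^3 - 2*h^2 - 19*h + 20) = (h - 5)*(h + 3)*(h + 4)*(h^2 + 3*h - 4) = (h - 5)*(h - 1)*(h + 3)*(h + 4)*(h + 4)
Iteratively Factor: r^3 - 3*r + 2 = (r + 2)*(r^2 - 2*r + 1) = (r - 1)*(r + 2)*(r - 1)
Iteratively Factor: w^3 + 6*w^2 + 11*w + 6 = (w + 2)*(w^2 + 4*w + 3) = (w + 2)*(w + 3)*(w + 1)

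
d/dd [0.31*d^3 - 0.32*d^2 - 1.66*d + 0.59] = 0.93*d^2 - 0.64*d - 1.66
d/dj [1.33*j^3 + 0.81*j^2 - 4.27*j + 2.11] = 3.99*j^2 + 1.62*j - 4.27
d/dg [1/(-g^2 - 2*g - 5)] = 2*(g + 1)/(g^2 + 2*g + 5)^2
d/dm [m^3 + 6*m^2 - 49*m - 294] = 3*m^2 + 12*m - 49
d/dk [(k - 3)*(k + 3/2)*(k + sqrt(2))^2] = 4*k^3 - 9*k^2/2 + 6*sqrt(2)*k^2 - 6*sqrt(2)*k - 5*k - 9*sqrt(2) - 3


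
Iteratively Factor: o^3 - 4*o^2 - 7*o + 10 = (o - 1)*(o^2 - 3*o - 10) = (o - 1)*(o + 2)*(o - 5)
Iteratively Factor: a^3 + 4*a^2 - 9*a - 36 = (a - 3)*(a^2 + 7*a + 12) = (a - 3)*(a + 4)*(a + 3)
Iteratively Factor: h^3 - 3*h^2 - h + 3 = (h - 3)*(h^2 - 1) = (h - 3)*(h + 1)*(h - 1)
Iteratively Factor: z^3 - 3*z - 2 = (z - 2)*(z^2 + 2*z + 1) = (z - 2)*(z + 1)*(z + 1)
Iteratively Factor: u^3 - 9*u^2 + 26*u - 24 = (u - 2)*(u^2 - 7*u + 12) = (u - 3)*(u - 2)*(u - 4)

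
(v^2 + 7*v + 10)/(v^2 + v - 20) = (v + 2)/(v - 4)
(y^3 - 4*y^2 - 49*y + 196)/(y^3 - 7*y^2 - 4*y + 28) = (y^2 + 3*y - 28)/(y^2 - 4)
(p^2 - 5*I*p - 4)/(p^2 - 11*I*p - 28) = (p - I)/(p - 7*I)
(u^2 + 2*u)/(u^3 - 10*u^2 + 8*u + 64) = u/(u^2 - 12*u + 32)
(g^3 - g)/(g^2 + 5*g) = (g^2 - 1)/(g + 5)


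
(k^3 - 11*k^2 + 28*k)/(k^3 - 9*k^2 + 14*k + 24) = k*(k - 7)/(k^2 - 5*k - 6)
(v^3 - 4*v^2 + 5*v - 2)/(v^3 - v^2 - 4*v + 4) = (v - 1)/(v + 2)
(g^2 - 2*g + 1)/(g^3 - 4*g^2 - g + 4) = (g - 1)/(g^2 - 3*g - 4)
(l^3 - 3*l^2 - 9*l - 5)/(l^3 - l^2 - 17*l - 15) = (l + 1)/(l + 3)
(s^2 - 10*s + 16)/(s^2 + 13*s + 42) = (s^2 - 10*s + 16)/(s^2 + 13*s + 42)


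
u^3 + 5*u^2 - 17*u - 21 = (u - 3)*(u + 1)*(u + 7)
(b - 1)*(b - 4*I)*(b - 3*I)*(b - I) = b^4 - b^3 - 8*I*b^3 - 19*b^2 + 8*I*b^2 + 19*b + 12*I*b - 12*I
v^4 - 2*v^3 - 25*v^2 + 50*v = v*(v - 5)*(v - 2)*(v + 5)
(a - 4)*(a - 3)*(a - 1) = a^3 - 8*a^2 + 19*a - 12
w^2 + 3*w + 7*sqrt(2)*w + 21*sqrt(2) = (w + 3)*(w + 7*sqrt(2))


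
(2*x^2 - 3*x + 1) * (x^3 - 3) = 2*x^5 - 3*x^4 + x^3 - 6*x^2 + 9*x - 3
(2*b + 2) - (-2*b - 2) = 4*b + 4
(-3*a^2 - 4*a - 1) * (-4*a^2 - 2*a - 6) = 12*a^4 + 22*a^3 + 30*a^2 + 26*a + 6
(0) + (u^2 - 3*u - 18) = u^2 - 3*u - 18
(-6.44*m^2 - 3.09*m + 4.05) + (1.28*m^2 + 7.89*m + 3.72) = -5.16*m^2 + 4.8*m + 7.77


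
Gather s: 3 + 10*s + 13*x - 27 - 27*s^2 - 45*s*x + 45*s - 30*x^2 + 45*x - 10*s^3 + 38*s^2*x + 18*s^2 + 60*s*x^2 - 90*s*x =-10*s^3 + s^2*(38*x - 9) + s*(60*x^2 - 135*x + 55) - 30*x^2 + 58*x - 24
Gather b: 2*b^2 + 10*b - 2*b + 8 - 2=2*b^2 + 8*b + 6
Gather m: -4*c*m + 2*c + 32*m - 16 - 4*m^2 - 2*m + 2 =2*c - 4*m^2 + m*(30 - 4*c) - 14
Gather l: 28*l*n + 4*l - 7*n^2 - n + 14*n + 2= l*(28*n + 4) - 7*n^2 + 13*n + 2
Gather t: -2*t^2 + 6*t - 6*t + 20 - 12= 8 - 2*t^2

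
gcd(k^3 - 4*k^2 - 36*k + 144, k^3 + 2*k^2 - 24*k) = k^2 + 2*k - 24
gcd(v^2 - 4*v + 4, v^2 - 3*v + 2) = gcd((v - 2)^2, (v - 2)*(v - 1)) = v - 2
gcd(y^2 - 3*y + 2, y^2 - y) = y - 1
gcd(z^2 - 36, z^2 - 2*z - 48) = z + 6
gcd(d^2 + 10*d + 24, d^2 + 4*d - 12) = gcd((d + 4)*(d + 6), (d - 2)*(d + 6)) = d + 6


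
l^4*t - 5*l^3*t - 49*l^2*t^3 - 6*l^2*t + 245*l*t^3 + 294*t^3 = (l - 6)*(l - 7*t)*(l + 7*t)*(l*t + t)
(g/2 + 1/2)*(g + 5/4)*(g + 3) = g^3/2 + 21*g^2/8 + 4*g + 15/8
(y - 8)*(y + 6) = y^2 - 2*y - 48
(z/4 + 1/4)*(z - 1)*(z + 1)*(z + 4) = z^4/4 + 5*z^3/4 + 3*z^2/4 - 5*z/4 - 1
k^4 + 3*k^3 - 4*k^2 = k^2*(k - 1)*(k + 4)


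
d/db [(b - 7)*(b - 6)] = 2*b - 13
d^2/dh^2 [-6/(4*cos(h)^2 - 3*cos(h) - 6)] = 6*(-64*sin(h)^4 + 137*sin(h)^2 - 27*cos(h) + 9*cos(3*h) - 7)/(4*sin(h)^2 + 3*cos(h) + 2)^3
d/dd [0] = 0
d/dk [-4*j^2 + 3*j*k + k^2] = 3*j + 2*k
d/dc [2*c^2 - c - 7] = 4*c - 1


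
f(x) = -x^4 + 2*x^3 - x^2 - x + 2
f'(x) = -4*x^3 + 6*x^2 - 2*x - 1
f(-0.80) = 0.73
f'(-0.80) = 6.49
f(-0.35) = 2.13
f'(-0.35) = 0.61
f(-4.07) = -419.73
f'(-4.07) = 376.21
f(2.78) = -25.27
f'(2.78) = -46.13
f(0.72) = 1.24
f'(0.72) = -0.82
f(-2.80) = -108.41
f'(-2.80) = 139.45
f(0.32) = 1.63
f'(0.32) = -1.16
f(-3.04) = -145.80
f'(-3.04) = 172.91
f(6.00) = -904.00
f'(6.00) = -661.00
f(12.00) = -17434.00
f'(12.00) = -6073.00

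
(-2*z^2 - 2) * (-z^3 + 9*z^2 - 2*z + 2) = 2*z^5 - 18*z^4 + 6*z^3 - 22*z^2 + 4*z - 4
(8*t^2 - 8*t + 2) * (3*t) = 24*t^3 - 24*t^2 + 6*t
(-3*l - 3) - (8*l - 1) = -11*l - 2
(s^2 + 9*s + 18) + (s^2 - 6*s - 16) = 2*s^2 + 3*s + 2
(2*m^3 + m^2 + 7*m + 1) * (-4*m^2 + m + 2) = -8*m^5 - 2*m^4 - 23*m^3 + 5*m^2 + 15*m + 2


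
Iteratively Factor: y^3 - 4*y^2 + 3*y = (y)*(y^2 - 4*y + 3) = y*(y - 1)*(y - 3)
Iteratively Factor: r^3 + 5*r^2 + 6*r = (r)*(r^2 + 5*r + 6) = r*(r + 2)*(r + 3)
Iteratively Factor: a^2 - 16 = (a - 4)*(a + 4)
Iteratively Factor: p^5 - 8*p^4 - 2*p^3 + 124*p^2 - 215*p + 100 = (p - 1)*(p^4 - 7*p^3 - 9*p^2 + 115*p - 100) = (p - 5)*(p - 1)*(p^3 - 2*p^2 - 19*p + 20) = (p - 5)*(p - 1)^2*(p^2 - p - 20) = (p - 5)*(p - 1)^2*(p + 4)*(p - 5)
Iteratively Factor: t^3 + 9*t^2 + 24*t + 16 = (t + 4)*(t^2 + 5*t + 4) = (t + 1)*(t + 4)*(t + 4)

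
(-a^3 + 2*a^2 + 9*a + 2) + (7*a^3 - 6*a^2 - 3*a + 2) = 6*a^3 - 4*a^2 + 6*a + 4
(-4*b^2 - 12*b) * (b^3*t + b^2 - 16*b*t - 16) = -4*b^5*t - 12*b^4*t - 4*b^4 + 64*b^3*t - 12*b^3 + 192*b^2*t + 64*b^2 + 192*b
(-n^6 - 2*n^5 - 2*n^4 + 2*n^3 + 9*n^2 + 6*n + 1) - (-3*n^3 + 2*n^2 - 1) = -n^6 - 2*n^5 - 2*n^4 + 5*n^3 + 7*n^2 + 6*n + 2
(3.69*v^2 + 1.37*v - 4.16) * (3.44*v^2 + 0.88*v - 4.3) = 12.6936*v^4 + 7.96*v^3 - 28.9718*v^2 - 9.5518*v + 17.888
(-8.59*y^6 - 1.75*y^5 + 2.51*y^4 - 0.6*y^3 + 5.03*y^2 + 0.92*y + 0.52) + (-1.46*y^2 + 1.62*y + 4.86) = -8.59*y^6 - 1.75*y^5 + 2.51*y^4 - 0.6*y^3 + 3.57*y^2 + 2.54*y + 5.38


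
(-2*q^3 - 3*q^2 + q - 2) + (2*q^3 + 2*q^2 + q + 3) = -q^2 + 2*q + 1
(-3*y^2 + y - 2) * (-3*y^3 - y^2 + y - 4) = 9*y^5 + 2*y^3 + 15*y^2 - 6*y + 8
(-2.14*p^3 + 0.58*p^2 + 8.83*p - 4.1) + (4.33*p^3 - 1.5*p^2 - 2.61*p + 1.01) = 2.19*p^3 - 0.92*p^2 + 6.22*p - 3.09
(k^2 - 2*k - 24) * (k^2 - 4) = k^4 - 2*k^3 - 28*k^2 + 8*k + 96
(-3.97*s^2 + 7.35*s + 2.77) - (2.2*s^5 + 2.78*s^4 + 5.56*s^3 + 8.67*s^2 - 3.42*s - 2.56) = -2.2*s^5 - 2.78*s^4 - 5.56*s^3 - 12.64*s^2 + 10.77*s + 5.33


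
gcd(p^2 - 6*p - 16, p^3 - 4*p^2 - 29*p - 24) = p - 8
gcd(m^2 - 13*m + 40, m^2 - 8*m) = m - 8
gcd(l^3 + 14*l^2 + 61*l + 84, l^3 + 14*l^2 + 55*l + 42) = l + 7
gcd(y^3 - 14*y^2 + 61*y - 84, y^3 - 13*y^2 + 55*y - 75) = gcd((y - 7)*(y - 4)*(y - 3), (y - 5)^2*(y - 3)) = y - 3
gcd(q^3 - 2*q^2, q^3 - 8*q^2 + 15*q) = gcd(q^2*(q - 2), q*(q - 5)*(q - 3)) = q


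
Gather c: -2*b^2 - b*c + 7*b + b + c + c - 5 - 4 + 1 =-2*b^2 + 8*b + c*(2 - b) - 8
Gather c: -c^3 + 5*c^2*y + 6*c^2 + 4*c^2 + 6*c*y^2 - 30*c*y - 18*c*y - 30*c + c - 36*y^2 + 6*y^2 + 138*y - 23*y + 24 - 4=-c^3 + c^2*(5*y + 10) + c*(6*y^2 - 48*y - 29) - 30*y^2 + 115*y + 20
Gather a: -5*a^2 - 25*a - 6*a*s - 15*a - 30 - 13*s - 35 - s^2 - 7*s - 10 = -5*a^2 + a*(-6*s - 40) - s^2 - 20*s - 75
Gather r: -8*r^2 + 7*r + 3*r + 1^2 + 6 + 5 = -8*r^2 + 10*r + 12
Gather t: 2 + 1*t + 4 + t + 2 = 2*t + 8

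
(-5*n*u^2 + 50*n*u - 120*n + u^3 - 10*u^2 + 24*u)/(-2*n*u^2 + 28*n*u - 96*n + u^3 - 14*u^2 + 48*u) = (-5*n*u + 20*n + u^2 - 4*u)/(-2*n*u + 16*n + u^2 - 8*u)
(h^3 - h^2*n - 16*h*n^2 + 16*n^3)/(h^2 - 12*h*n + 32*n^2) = (h^2 + 3*h*n - 4*n^2)/(h - 8*n)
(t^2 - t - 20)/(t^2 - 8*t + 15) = (t + 4)/(t - 3)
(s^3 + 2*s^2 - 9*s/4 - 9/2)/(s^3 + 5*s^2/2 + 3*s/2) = (s^2 + s/2 - 3)/(s*(s + 1))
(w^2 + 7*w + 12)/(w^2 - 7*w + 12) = (w^2 + 7*w + 12)/(w^2 - 7*w + 12)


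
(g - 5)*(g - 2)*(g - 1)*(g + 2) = g^4 - 6*g^3 + g^2 + 24*g - 20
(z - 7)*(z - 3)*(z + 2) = z^3 - 8*z^2 + z + 42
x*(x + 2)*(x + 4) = x^3 + 6*x^2 + 8*x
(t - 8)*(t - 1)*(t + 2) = t^3 - 7*t^2 - 10*t + 16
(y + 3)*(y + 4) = y^2 + 7*y + 12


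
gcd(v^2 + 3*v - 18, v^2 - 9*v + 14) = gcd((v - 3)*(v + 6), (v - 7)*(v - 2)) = 1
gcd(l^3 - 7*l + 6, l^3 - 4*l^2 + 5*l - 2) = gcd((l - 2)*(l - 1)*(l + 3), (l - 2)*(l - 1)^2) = l^2 - 3*l + 2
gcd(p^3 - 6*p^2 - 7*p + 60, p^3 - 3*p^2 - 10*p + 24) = p^2 - p - 12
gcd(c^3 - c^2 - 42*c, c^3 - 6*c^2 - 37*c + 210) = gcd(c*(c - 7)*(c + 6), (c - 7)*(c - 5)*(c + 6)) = c^2 - c - 42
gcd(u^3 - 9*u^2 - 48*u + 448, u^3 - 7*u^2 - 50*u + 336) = u^2 - u - 56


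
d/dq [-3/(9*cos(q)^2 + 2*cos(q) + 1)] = -6*(9*cos(q) + 1)*sin(q)/(9*cos(q)^2 + 2*cos(q) + 1)^2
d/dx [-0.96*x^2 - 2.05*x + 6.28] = -1.92*x - 2.05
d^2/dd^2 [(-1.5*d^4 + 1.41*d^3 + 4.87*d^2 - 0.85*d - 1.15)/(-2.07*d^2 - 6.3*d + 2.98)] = (12.8547*d^6 + 117.369*d^5 + 301.6926*d^4 - 445.593582*d^3 + 167.994558*d^2 + 46.3145760000001*d + 50.895484)/(8.869743*d^6 + 80.98461*d^5 + 208.167894*d^4 + 16.87392*d^3 - 299.681316*d^2 + 167.83956*d - 26.463592)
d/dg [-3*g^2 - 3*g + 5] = -6*g - 3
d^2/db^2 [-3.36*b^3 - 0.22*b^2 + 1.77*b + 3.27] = -20.16*b - 0.44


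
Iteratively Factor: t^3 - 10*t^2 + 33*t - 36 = (t - 3)*(t^2 - 7*t + 12) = (t - 4)*(t - 3)*(t - 3)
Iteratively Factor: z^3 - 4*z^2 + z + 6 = (z - 2)*(z^2 - 2*z - 3) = (z - 2)*(z + 1)*(z - 3)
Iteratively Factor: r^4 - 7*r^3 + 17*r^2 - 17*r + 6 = (r - 1)*(r^3 - 6*r^2 + 11*r - 6) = (r - 1)^2*(r^2 - 5*r + 6) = (r - 3)*(r - 1)^2*(r - 2)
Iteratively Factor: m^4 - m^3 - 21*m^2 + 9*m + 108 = (m - 4)*(m^3 + 3*m^2 - 9*m - 27) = (m - 4)*(m + 3)*(m^2 - 9) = (m - 4)*(m - 3)*(m + 3)*(m + 3)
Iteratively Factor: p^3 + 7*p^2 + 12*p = (p + 4)*(p^2 + 3*p) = (p + 3)*(p + 4)*(p)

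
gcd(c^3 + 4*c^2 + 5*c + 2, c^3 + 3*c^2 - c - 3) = c + 1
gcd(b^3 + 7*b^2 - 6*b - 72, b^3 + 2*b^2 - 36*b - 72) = b + 6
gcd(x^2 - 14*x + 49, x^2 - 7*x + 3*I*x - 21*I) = x - 7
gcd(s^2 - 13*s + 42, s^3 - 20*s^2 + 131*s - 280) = s - 7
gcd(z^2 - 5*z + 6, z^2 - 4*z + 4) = z - 2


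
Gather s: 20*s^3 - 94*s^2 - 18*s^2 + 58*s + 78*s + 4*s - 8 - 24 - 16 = 20*s^3 - 112*s^2 + 140*s - 48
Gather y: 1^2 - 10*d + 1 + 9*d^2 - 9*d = 9*d^2 - 19*d + 2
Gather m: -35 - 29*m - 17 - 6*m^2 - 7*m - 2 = -6*m^2 - 36*m - 54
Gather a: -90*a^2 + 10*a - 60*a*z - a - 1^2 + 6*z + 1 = -90*a^2 + a*(9 - 60*z) + 6*z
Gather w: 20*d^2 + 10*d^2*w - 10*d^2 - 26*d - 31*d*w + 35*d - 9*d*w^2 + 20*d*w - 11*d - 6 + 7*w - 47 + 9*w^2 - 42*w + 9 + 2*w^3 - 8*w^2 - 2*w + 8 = 10*d^2 - 2*d + 2*w^3 + w^2*(1 - 9*d) + w*(10*d^2 - 11*d - 37) - 36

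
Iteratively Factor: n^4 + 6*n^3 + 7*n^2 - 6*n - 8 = (n + 1)*(n^3 + 5*n^2 + 2*n - 8) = (n + 1)*(n + 4)*(n^2 + n - 2) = (n - 1)*(n + 1)*(n + 4)*(n + 2)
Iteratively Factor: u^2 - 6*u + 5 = (u - 5)*(u - 1)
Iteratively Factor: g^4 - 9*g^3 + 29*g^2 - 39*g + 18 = (g - 3)*(g^3 - 6*g^2 + 11*g - 6) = (g - 3)*(g - 1)*(g^2 - 5*g + 6) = (g - 3)^2*(g - 1)*(g - 2)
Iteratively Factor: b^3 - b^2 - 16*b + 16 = (b - 4)*(b^2 + 3*b - 4) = (b - 4)*(b - 1)*(b + 4)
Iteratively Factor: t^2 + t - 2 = (t + 2)*(t - 1)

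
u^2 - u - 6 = (u - 3)*(u + 2)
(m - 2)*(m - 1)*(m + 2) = m^3 - m^2 - 4*m + 4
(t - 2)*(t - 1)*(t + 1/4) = t^3 - 11*t^2/4 + 5*t/4 + 1/2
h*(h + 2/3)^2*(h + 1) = h^4 + 7*h^3/3 + 16*h^2/9 + 4*h/9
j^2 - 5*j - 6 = (j - 6)*(j + 1)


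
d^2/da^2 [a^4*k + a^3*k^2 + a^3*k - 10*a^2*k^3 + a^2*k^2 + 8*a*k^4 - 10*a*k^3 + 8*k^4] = 2*k*(6*a^2 + 3*a*k + 3*a - 10*k^2 + k)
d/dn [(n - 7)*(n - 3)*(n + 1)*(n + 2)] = 4*n^3 - 21*n^2 - 14*n + 43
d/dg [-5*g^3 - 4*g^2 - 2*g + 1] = -15*g^2 - 8*g - 2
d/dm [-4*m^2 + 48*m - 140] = 48 - 8*m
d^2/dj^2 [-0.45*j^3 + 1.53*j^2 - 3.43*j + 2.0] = 3.06 - 2.7*j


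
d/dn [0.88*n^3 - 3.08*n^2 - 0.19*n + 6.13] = 2.64*n^2 - 6.16*n - 0.19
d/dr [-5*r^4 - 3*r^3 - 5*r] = -20*r^3 - 9*r^2 - 5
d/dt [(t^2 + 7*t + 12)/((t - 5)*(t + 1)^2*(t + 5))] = (-2*t^4 - 21*t^3 - 55*t^2 + 101*t + 425)/(t^7 + 3*t^6 - 47*t^5 - 149*t^4 + 475*t^3 + 1825*t^2 + 1875*t + 625)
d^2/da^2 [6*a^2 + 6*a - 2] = 12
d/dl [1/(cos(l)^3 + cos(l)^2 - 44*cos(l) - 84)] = (3*cos(l)^2 + 2*cos(l) - 44)*sin(l)/(cos(l)^3 + cos(l)^2 - 44*cos(l) - 84)^2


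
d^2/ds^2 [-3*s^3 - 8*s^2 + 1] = -18*s - 16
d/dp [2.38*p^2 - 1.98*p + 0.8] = 4.76*p - 1.98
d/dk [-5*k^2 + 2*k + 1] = 2 - 10*k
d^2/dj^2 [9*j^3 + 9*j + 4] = 54*j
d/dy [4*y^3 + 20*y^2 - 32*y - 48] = 12*y^2 + 40*y - 32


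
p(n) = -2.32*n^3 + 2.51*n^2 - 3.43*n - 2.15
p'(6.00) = -223.87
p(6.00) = -433.49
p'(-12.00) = -1065.91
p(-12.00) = 4409.41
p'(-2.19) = -47.80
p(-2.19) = 41.77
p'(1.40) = -10.04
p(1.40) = -8.40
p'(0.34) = -2.53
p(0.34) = -3.12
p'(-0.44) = -6.99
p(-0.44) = 0.04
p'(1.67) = -14.46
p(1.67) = -11.68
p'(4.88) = -144.68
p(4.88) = -228.73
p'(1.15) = -6.86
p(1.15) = -6.30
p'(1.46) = -10.94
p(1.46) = -9.03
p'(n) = -6.96*n^2 + 5.02*n - 3.43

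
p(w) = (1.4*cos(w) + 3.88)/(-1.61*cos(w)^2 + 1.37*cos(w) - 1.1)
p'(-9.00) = -0.50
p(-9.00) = -0.71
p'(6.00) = 1.25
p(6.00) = -4.12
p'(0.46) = -2.01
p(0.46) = -4.41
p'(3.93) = -1.26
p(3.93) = -1.01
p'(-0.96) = 1.21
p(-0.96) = -5.55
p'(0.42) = -1.85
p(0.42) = -4.33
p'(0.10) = -0.44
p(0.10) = -3.96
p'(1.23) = 3.39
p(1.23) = -5.29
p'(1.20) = 2.85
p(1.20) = -5.38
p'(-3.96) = 1.35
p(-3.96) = -1.05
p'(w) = (-3.22*sin(w)*cos(w) + 1.37*sin(w))*(1.4*cos(w) + 3.88)/(-1.61*cos(w)^2 + 1.37*cos(w) - 1.1)^2 - 1.4*sin(w)/(-1.61*cos(w)^2 + 1.37*cos(w) - 1.1) = (-2.254*cos(w)^2 - 12.4936*cos(w) + 6.8556)*sin(w)/(2.5921*cos(w)^4 - 4.4114*cos(w)^3 + 5.4189*cos(w)^2 - 3.014*cos(w) + 1.21)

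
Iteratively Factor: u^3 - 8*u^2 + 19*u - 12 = (u - 1)*(u^2 - 7*u + 12) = (u - 3)*(u - 1)*(u - 4)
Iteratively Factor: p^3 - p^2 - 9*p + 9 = (p - 1)*(p^2 - 9) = (p - 3)*(p - 1)*(p + 3)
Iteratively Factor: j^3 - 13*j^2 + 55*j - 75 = (j - 3)*(j^2 - 10*j + 25) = (j - 5)*(j - 3)*(j - 5)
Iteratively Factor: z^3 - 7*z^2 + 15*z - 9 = (z - 3)*(z^2 - 4*z + 3) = (z - 3)*(z - 1)*(z - 3)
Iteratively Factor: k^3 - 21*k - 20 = (k + 1)*(k^2 - k - 20) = (k + 1)*(k + 4)*(k - 5)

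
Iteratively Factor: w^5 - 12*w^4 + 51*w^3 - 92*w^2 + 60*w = (w - 3)*(w^4 - 9*w^3 + 24*w^2 - 20*w) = (w - 3)*(w - 2)*(w^3 - 7*w^2 + 10*w) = (w - 3)*(w - 2)^2*(w^2 - 5*w) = (w - 5)*(w - 3)*(w - 2)^2*(w)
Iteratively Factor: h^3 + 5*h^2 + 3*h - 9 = (h + 3)*(h^2 + 2*h - 3) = (h - 1)*(h + 3)*(h + 3)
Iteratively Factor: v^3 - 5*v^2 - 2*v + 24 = (v + 2)*(v^2 - 7*v + 12) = (v - 3)*(v + 2)*(v - 4)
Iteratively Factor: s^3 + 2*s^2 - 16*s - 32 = (s + 4)*(s^2 - 2*s - 8) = (s + 2)*(s + 4)*(s - 4)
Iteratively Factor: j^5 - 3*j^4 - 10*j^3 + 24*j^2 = (j - 4)*(j^4 + j^3 - 6*j^2) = (j - 4)*(j + 3)*(j^3 - 2*j^2) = (j - 4)*(j - 2)*(j + 3)*(j^2) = j*(j - 4)*(j - 2)*(j + 3)*(j)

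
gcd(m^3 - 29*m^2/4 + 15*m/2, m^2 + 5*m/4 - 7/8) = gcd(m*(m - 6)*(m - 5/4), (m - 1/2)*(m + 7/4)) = 1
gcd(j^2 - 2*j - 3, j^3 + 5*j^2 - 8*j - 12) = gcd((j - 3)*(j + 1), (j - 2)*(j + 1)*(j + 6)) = j + 1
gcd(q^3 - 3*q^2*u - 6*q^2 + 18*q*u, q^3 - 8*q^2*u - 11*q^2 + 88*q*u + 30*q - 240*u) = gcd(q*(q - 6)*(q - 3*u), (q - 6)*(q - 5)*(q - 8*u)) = q - 6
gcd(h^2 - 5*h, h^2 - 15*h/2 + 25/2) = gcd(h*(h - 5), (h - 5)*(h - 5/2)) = h - 5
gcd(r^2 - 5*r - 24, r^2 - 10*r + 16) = r - 8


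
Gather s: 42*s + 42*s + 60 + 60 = 84*s + 120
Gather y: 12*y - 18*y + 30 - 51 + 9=-6*y - 12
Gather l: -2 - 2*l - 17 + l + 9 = -l - 10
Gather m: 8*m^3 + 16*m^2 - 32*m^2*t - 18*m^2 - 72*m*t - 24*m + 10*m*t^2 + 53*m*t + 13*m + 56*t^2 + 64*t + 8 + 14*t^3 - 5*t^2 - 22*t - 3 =8*m^3 + m^2*(-32*t - 2) + m*(10*t^2 - 19*t - 11) + 14*t^3 + 51*t^2 + 42*t + 5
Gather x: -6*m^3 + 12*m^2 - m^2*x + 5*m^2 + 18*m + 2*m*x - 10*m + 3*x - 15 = -6*m^3 + 17*m^2 + 8*m + x*(-m^2 + 2*m + 3) - 15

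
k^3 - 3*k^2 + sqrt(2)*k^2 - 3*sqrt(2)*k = k*(k - 3)*(k + sqrt(2))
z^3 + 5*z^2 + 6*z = z*(z + 2)*(z + 3)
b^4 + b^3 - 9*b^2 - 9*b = b*(b - 3)*(b + 1)*(b + 3)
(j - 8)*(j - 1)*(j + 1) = j^3 - 8*j^2 - j + 8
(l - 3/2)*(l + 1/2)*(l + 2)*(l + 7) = l^4 + 8*l^3 + 17*l^2/4 - 83*l/4 - 21/2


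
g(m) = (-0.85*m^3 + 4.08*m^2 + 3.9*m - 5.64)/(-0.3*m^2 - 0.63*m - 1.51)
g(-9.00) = -45.15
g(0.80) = 0.16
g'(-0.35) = -2.10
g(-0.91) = 4.36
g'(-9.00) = 3.01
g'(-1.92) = 12.96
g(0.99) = -0.57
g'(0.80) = -4.07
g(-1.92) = -5.64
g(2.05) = -3.00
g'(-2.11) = 12.87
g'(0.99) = -3.61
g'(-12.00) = 2.88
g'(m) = (0.6*m + 0.63)*(-0.85*m^3 + 4.08*m^2 + 3.9*m - 5.64)/(-0.3*m^2 - 0.63*m - 1.51)^2 + (-2.55*m^2 + 8.16*m + 3.9)/(-0.3*m^2 - 0.63*m - 1.51) = (0.255*m^4 + 1.071*m^3 + 2.4501*m^2 - 15.7056*m - 9.4422)/(0.09*m^4 + 0.378*m^3 + 1.3029*m^2 + 1.9026*m + 2.2801)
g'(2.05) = -1.07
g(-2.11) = -8.10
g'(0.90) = -3.84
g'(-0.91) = 4.45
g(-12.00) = -53.94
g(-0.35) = 4.88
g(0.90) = -0.24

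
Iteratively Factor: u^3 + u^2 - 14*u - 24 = (u + 2)*(u^2 - u - 12) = (u + 2)*(u + 3)*(u - 4)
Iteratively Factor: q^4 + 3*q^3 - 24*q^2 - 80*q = (q)*(q^3 + 3*q^2 - 24*q - 80) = q*(q + 4)*(q^2 - q - 20) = q*(q + 4)^2*(q - 5)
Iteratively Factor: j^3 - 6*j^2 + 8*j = (j - 4)*(j^2 - 2*j) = j*(j - 4)*(j - 2)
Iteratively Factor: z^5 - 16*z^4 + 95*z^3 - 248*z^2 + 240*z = (z)*(z^4 - 16*z^3 + 95*z^2 - 248*z + 240) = z*(z - 3)*(z^3 - 13*z^2 + 56*z - 80) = z*(z - 4)*(z - 3)*(z^2 - 9*z + 20) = z*(z - 5)*(z - 4)*(z - 3)*(z - 4)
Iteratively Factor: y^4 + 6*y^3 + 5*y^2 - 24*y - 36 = (y + 3)*(y^3 + 3*y^2 - 4*y - 12) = (y + 2)*(y + 3)*(y^2 + y - 6) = (y - 2)*(y + 2)*(y + 3)*(y + 3)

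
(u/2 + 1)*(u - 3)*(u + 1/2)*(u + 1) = u^4/2 + u^3/4 - 7*u^2/2 - 19*u/4 - 3/2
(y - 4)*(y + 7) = y^2 + 3*y - 28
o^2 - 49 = (o - 7)*(o + 7)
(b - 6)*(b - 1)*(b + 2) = b^3 - 5*b^2 - 8*b + 12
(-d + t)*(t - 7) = -d*t + 7*d + t^2 - 7*t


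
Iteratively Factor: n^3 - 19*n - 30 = (n + 2)*(n^2 - 2*n - 15) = (n + 2)*(n + 3)*(n - 5)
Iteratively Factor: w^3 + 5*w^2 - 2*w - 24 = (w - 2)*(w^2 + 7*w + 12) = (w - 2)*(w + 4)*(w + 3)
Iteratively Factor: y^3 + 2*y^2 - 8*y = (y - 2)*(y^2 + 4*y) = (y - 2)*(y + 4)*(y)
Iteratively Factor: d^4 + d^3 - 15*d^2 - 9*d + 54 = (d + 3)*(d^3 - 2*d^2 - 9*d + 18) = (d - 3)*(d + 3)*(d^2 + d - 6) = (d - 3)*(d - 2)*(d + 3)*(d + 3)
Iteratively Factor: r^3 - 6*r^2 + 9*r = (r)*(r^2 - 6*r + 9) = r*(r - 3)*(r - 3)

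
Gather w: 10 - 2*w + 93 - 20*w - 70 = 33 - 22*w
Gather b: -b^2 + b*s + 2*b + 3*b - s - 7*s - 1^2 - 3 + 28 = -b^2 + b*(s + 5) - 8*s + 24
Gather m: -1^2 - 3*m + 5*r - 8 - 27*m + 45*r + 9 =-30*m + 50*r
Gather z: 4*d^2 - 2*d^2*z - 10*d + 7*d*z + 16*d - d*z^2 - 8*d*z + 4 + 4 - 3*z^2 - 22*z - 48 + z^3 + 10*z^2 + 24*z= 4*d^2 + 6*d + z^3 + z^2*(7 - d) + z*(-2*d^2 - d + 2) - 40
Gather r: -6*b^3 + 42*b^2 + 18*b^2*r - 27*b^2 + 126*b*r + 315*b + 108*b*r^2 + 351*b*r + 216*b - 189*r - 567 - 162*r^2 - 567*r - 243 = -6*b^3 + 15*b^2 + 531*b + r^2*(108*b - 162) + r*(18*b^2 + 477*b - 756) - 810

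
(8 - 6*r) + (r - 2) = 6 - 5*r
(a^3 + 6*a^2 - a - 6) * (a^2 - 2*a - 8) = a^5 + 4*a^4 - 21*a^3 - 52*a^2 + 20*a + 48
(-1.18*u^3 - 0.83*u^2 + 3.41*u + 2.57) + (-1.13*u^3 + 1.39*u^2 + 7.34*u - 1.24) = -2.31*u^3 + 0.56*u^2 + 10.75*u + 1.33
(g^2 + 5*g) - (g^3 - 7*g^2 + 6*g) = -g^3 + 8*g^2 - g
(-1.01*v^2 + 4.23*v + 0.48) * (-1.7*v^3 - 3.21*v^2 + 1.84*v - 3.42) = 1.717*v^5 - 3.9489*v^4 - 16.2527*v^3 + 9.6966*v^2 - 13.5834*v - 1.6416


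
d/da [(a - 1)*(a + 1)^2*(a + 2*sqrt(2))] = (a + 1)*((a - 1)*(a + 1) + 2*(a - 1)*(a + 2*sqrt(2)) + (a + 1)*(a + 2*sqrt(2)))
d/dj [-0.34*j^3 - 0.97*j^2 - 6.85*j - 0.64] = -1.02*j^2 - 1.94*j - 6.85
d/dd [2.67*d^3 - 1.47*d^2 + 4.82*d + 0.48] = 8.01*d^2 - 2.94*d + 4.82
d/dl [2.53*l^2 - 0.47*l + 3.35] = 5.06*l - 0.47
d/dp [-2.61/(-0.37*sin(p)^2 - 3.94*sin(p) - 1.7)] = -(1.9314*sin(p) + 10.2834)*cos(p)/(0.37*sin(p)^2 + 3.94*sin(p) + 1.7)^2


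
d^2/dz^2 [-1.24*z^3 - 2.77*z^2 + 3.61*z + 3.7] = -7.44*z - 5.54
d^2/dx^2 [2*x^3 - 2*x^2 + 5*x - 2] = 12*x - 4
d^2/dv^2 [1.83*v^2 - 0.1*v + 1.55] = 3.66000000000000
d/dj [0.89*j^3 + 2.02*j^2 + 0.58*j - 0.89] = 2.67*j^2 + 4.04*j + 0.58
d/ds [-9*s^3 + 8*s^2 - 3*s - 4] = -27*s^2 + 16*s - 3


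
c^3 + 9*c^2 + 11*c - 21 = (c - 1)*(c + 3)*(c + 7)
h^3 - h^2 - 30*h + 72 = (h - 4)*(h - 3)*(h + 6)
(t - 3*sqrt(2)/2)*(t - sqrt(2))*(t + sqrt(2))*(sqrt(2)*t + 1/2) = sqrt(2)*t^4 - 5*t^3/2 - 11*sqrt(2)*t^2/4 + 5*t + 3*sqrt(2)/2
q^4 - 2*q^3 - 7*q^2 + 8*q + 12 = (q - 3)*(q - 2)*(q + 1)*(q + 2)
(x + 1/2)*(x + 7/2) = x^2 + 4*x + 7/4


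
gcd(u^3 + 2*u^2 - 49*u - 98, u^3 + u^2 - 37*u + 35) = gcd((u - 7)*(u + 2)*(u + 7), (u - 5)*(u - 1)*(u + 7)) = u + 7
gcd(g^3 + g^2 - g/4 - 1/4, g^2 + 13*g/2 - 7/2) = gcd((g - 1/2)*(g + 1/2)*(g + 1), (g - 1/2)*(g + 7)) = g - 1/2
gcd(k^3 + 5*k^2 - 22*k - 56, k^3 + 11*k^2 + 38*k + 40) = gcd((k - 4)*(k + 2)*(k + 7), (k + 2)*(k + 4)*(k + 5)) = k + 2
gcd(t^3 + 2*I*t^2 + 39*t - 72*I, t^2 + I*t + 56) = t + 8*I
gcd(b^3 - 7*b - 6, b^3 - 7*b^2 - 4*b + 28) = b + 2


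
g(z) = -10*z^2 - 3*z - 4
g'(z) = -20*z - 3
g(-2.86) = -77.22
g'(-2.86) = 54.20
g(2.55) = -76.68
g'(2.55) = -54.00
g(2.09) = -53.95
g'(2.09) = -44.80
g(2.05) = -52.18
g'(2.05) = -44.00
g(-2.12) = -42.58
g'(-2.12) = 39.40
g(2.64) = -81.62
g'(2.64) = -55.80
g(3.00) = -103.00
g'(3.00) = -63.00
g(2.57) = -77.76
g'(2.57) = -54.40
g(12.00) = -1480.00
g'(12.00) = -243.00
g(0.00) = -4.00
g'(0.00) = -3.00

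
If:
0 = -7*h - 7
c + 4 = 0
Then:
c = -4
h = -1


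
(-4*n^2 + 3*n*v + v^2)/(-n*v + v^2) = (4*n + v)/v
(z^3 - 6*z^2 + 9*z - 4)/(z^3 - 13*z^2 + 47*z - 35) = (z^2 - 5*z + 4)/(z^2 - 12*z + 35)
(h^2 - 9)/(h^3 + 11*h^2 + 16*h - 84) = (h^2 - 9)/(h^3 + 11*h^2 + 16*h - 84)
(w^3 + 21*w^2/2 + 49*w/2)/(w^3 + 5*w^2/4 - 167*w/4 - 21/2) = 2*w*(2*w + 7)/(4*w^2 - 23*w - 6)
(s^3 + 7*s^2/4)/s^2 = s + 7/4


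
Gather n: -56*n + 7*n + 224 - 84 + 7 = 147 - 49*n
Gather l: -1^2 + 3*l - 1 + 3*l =6*l - 2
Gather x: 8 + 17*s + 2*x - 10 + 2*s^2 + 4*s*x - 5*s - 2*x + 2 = 2*s^2 + 4*s*x + 12*s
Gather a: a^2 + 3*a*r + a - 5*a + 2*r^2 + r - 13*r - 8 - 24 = a^2 + a*(3*r - 4) + 2*r^2 - 12*r - 32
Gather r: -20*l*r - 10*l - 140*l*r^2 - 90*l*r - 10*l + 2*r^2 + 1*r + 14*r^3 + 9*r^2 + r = -20*l + 14*r^3 + r^2*(11 - 140*l) + r*(2 - 110*l)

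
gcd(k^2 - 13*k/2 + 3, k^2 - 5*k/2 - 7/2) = 1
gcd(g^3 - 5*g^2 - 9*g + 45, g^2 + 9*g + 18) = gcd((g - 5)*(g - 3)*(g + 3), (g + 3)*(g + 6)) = g + 3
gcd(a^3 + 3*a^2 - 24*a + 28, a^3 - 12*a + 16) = a^2 - 4*a + 4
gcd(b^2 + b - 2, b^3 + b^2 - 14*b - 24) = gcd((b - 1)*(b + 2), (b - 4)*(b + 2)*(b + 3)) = b + 2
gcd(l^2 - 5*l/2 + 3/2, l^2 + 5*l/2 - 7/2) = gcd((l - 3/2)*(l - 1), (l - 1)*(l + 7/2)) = l - 1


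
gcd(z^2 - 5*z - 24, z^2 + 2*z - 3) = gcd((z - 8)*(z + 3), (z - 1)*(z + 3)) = z + 3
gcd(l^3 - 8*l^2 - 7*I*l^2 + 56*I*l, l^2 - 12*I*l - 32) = 1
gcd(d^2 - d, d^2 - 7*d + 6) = d - 1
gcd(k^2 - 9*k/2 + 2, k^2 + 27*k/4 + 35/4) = 1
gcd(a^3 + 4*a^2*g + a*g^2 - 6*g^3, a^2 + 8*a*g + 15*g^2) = a + 3*g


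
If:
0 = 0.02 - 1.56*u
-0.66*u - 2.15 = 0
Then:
No Solution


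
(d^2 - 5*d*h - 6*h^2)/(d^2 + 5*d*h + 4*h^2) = (d - 6*h)/(d + 4*h)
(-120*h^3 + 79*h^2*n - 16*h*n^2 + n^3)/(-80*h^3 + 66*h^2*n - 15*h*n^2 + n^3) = (3*h - n)/(2*h - n)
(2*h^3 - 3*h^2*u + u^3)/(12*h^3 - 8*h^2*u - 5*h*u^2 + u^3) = (-h + u)/(-6*h + u)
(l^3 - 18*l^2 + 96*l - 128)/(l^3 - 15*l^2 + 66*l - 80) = (l - 8)/(l - 5)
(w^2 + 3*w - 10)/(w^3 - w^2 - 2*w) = (w + 5)/(w*(w + 1))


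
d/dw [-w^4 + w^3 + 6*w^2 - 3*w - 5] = -4*w^3 + 3*w^2 + 12*w - 3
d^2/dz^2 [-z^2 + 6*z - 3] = -2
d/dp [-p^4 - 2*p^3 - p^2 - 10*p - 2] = -4*p^3 - 6*p^2 - 2*p - 10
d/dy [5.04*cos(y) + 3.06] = -5.04*sin(y)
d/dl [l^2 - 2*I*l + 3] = 2*l - 2*I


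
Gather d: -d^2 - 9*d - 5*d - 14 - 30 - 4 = -d^2 - 14*d - 48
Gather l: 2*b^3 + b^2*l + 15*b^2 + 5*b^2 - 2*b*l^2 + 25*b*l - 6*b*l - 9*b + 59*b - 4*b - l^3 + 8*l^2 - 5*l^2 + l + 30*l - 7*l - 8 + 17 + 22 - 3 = 2*b^3 + 20*b^2 + 46*b - l^3 + l^2*(3 - 2*b) + l*(b^2 + 19*b + 24) + 28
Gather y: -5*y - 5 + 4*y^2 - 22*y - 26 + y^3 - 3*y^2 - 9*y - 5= y^3 + y^2 - 36*y - 36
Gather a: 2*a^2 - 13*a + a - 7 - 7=2*a^2 - 12*a - 14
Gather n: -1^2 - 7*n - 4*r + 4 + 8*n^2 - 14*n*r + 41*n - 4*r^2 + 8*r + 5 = 8*n^2 + n*(34 - 14*r) - 4*r^2 + 4*r + 8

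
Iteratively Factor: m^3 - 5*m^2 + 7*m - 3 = (m - 1)*(m^2 - 4*m + 3) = (m - 1)^2*(m - 3)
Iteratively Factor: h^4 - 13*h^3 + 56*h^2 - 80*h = (h)*(h^3 - 13*h^2 + 56*h - 80) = h*(h - 4)*(h^2 - 9*h + 20) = h*(h - 5)*(h - 4)*(h - 4)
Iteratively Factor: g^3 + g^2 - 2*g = (g)*(g^2 + g - 2) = g*(g + 2)*(g - 1)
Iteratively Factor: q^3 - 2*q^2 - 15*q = (q)*(q^2 - 2*q - 15) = q*(q + 3)*(q - 5)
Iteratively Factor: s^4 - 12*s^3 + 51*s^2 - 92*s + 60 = (s - 2)*(s^3 - 10*s^2 + 31*s - 30) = (s - 3)*(s - 2)*(s^2 - 7*s + 10) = (s - 5)*(s - 3)*(s - 2)*(s - 2)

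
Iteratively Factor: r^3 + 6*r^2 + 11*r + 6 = (r + 2)*(r^2 + 4*r + 3) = (r + 2)*(r + 3)*(r + 1)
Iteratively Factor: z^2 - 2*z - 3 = (z - 3)*(z + 1)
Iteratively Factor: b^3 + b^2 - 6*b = (b - 2)*(b^2 + 3*b) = (b - 2)*(b + 3)*(b)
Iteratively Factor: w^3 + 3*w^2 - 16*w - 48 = (w + 3)*(w^2 - 16) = (w - 4)*(w + 3)*(w + 4)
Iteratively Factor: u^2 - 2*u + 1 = (u - 1)*(u - 1)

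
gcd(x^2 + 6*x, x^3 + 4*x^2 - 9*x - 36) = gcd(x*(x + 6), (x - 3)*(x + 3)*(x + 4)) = 1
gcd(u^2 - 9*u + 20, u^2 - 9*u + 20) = u^2 - 9*u + 20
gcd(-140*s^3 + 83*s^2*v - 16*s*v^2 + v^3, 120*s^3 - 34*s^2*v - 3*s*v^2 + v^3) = 20*s^2 - 9*s*v + v^2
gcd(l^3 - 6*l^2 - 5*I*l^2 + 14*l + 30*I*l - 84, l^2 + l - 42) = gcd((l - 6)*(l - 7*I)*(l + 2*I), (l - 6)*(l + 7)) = l - 6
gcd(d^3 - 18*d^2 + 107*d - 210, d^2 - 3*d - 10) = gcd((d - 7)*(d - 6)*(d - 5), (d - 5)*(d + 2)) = d - 5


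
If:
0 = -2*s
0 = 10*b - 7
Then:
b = 7/10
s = 0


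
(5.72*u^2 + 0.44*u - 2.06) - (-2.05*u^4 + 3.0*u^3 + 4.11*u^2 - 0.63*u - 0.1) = 2.05*u^4 - 3.0*u^3 + 1.61*u^2 + 1.07*u - 1.96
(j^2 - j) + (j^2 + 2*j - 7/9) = 2*j^2 + j - 7/9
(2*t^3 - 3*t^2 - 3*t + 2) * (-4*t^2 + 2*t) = -8*t^5 + 16*t^4 + 6*t^3 - 14*t^2 + 4*t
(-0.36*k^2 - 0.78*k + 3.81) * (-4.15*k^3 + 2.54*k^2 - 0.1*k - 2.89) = 1.494*k^5 + 2.3226*k^4 - 17.7567*k^3 + 10.7958*k^2 + 1.8732*k - 11.0109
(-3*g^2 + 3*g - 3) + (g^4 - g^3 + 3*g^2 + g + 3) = g^4 - g^3 + 4*g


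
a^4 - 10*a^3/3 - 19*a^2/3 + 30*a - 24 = (a - 3)*(a - 2)*(a - 4/3)*(a + 3)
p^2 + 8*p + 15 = (p + 3)*(p + 5)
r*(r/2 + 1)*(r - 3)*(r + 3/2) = r^4/2 + r^3/4 - 15*r^2/4 - 9*r/2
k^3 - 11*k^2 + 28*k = k*(k - 7)*(k - 4)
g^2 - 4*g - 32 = (g - 8)*(g + 4)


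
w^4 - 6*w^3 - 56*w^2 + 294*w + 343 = (w - 7)^2*(w + 1)*(w + 7)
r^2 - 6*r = r*(r - 6)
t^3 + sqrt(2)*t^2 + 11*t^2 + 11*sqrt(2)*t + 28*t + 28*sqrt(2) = (t + 4)*(t + 7)*(t + sqrt(2))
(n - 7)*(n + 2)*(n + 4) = n^3 - n^2 - 34*n - 56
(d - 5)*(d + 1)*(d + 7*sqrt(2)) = d^3 - 4*d^2 + 7*sqrt(2)*d^2 - 28*sqrt(2)*d - 5*d - 35*sqrt(2)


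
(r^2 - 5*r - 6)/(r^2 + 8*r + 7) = (r - 6)/(r + 7)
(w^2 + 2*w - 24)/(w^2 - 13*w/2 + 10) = 2*(w + 6)/(2*w - 5)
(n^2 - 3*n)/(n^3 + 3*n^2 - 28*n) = (n - 3)/(n^2 + 3*n - 28)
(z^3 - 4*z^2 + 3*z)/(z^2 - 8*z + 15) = z*(z - 1)/(z - 5)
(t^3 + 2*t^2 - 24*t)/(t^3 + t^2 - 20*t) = (t + 6)/(t + 5)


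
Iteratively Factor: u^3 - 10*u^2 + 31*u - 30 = (u - 5)*(u^2 - 5*u + 6) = (u - 5)*(u - 2)*(u - 3)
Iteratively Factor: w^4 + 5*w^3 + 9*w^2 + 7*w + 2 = (w + 1)*(w^3 + 4*w^2 + 5*w + 2) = (w + 1)*(w + 2)*(w^2 + 2*w + 1) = (w + 1)^2*(w + 2)*(w + 1)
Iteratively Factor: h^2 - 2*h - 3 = (h + 1)*(h - 3)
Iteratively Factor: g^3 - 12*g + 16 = (g - 2)*(g^2 + 2*g - 8) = (g - 2)^2*(g + 4)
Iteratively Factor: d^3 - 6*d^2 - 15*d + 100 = (d + 4)*(d^2 - 10*d + 25) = (d - 5)*(d + 4)*(d - 5)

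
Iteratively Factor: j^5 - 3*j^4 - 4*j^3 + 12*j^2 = (j - 3)*(j^4 - 4*j^2) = j*(j - 3)*(j^3 - 4*j) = j^2*(j - 3)*(j^2 - 4) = j^2*(j - 3)*(j - 2)*(j + 2)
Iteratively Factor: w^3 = (w)*(w^2) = w^2*(w)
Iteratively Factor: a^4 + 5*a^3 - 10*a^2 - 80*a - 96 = (a + 2)*(a^3 + 3*a^2 - 16*a - 48) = (a + 2)*(a + 3)*(a^2 - 16) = (a - 4)*(a + 2)*(a + 3)*(a + 4)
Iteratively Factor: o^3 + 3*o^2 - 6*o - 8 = (o + 4)*(o^2 - o - 2) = (o - 2)*(o + 4)*(o + 1)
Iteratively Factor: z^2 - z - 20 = (z - 5)*(z + 4)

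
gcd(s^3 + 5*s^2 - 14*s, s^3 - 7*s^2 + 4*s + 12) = s - 2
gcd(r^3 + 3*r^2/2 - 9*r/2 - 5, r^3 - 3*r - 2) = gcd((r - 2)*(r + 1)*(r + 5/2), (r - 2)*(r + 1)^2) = r^2 - r - 2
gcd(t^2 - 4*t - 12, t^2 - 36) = t - 6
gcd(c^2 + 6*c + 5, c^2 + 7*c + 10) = c + 5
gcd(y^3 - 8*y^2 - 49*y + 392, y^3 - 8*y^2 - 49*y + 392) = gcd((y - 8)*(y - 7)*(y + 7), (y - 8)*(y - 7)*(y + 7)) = y^3 - 8*y^2 - 49*y + 392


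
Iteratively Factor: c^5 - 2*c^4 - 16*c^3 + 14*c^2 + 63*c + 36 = (c - 3)*(c^4 + c^3 - 13*c^2 - 25*c - 12) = (c - 4)*(c - 3)*(c^3 + 5*c^2 + 7*c + 3) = (c - 4)*(c - 3)*(c + 1)*(c^2 + 4*c + 3) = (c - 4)*(c - 3)*(c + 1)^2*(c + 3)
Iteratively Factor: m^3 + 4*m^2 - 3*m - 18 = (m - 2)*(m^2 + 6*m + 9) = (m - 2)*(m + 3)*(m + 3)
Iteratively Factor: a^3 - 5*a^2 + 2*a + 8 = (a - 2)*(a^2 - 3*a - 4) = (a - 2)*(a + 1)*(a - 4)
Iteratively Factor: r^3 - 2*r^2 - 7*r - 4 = (r + 1)*(r^2 - 3*r - 4) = (r - 4)*(r + 1)*(r + 1)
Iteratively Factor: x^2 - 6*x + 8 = (x - 2)*(x - 4)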